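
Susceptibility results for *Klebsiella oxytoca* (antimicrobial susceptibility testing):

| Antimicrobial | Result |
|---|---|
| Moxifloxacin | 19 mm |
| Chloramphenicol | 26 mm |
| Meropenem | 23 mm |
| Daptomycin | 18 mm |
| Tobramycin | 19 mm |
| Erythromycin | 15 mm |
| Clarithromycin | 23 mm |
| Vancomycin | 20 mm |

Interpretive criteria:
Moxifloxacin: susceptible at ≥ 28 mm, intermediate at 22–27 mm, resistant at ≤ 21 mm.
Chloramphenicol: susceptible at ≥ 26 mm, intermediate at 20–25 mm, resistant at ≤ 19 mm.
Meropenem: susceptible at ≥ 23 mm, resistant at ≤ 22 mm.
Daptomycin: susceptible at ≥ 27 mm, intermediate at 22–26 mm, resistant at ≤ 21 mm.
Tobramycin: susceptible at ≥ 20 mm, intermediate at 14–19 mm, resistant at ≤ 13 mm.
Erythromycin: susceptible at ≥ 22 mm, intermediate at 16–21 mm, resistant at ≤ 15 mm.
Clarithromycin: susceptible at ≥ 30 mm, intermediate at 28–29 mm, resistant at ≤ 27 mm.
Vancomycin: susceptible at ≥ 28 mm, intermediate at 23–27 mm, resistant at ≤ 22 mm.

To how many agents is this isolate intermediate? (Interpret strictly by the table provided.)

Moxifloxacin: 19 mm is ≤ 21 mm — resistant
Chloramphenicol: 26 mm is ≥ 26 mm — susceptible
Meropenem (23 mm) ≥ 23 mm → susceptible
Daptomycin 18 mm: ≤ 21 mm ⇒ Resistant
Tobramycin (19 mm) in 14–19 mm → Intermediate
Erythromycin (15 mm) ≤ 15 mm — Resistant
Clarithromycin: 23 mm is ≤ 27 mm → Resistant
Vancomycin 20 mm: ≤ 22 mm — resistant
Intermediate: 1

1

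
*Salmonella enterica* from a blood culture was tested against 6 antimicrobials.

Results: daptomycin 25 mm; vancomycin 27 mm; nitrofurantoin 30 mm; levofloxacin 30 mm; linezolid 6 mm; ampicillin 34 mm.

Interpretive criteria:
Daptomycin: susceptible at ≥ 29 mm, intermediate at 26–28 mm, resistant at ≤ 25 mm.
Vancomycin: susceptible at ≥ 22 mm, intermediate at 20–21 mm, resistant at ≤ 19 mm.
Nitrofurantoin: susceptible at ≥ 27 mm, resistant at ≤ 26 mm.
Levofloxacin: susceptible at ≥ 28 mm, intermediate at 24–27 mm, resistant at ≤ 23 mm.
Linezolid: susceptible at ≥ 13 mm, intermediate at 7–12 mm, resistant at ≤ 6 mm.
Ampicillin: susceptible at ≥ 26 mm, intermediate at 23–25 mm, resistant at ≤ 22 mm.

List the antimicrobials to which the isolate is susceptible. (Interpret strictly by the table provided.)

vancomycin, nitrofurantoin, levofloxacin, ampicillin

Daptomycin: 25 mm is ≤ 25 mm ⇒ resistant
Vancomycin: 27 mm is ≥ 22 mm ⇒ susceptible
Nitrofurantoin (30 mm) ≥ 27 mm ⇒ S
Levofloxacin 30 mm: ≥ 28 mm → susceptible
Linezolid 6 mm: ≤ 6 mm → R
Ampicillin (34 mm) ≥ 26 mm — susceptible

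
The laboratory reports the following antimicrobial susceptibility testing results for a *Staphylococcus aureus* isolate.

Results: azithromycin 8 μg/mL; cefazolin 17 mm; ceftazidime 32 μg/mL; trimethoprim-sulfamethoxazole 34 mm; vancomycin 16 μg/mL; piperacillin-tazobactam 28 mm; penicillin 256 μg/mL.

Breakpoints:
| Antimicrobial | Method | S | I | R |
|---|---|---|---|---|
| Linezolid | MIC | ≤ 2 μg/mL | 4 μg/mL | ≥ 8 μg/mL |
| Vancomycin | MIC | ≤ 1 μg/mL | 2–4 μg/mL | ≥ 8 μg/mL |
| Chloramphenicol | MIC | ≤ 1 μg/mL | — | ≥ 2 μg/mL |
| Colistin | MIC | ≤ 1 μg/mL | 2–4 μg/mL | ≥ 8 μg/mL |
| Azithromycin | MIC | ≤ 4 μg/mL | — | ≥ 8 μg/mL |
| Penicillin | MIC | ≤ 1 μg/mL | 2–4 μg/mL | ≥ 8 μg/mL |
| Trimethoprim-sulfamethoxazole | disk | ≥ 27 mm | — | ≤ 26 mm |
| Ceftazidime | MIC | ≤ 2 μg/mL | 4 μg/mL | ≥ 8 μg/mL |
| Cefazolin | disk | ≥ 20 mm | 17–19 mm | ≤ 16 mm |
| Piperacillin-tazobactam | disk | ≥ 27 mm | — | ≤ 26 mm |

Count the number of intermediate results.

1

Azithromycin 8 μg/mL: ≥ 8 μg/mL → resistant
Cefazolin (17 mm) in 17–19 mm ⇒ I
Ceftazidime (32 μg/mL) ≥ 8 μg/mL → R
Trimethoprim-sulfamethoxazole (34 mm) ≥ 27 mm → S
Vancomycin: 16 μg/mL is ≥ 8 μg/mL — Resistant
Piperacillin-tazobactam 28 mm: ≥ 27 mm — S
Penicillin (256 μg/mL) ≥ 8 μg/mL ⇒ resistant
Intermediate: 1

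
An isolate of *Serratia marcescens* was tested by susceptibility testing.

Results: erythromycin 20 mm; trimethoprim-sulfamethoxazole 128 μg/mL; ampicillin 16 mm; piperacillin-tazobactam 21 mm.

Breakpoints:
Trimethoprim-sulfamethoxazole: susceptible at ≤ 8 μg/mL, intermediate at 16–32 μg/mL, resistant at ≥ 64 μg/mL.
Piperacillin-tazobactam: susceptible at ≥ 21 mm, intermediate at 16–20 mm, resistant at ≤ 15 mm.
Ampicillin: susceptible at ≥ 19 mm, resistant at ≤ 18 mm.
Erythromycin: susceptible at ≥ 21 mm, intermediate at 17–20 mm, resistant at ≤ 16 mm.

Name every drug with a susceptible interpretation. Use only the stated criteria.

Erythromycin (20 mm) in 17–20 mm → Intermediate
Trimethoprim-sulfamethoxazole 128 μg/mL: ≥ 64 μg/mL — Resistant
Ampicillin: 16 mm is ≤ 18 mm ⇒ R
Piperacillin-tazobactam 21 mm: ≥ 21 mm — Susceptible

piperacillin-tazobactam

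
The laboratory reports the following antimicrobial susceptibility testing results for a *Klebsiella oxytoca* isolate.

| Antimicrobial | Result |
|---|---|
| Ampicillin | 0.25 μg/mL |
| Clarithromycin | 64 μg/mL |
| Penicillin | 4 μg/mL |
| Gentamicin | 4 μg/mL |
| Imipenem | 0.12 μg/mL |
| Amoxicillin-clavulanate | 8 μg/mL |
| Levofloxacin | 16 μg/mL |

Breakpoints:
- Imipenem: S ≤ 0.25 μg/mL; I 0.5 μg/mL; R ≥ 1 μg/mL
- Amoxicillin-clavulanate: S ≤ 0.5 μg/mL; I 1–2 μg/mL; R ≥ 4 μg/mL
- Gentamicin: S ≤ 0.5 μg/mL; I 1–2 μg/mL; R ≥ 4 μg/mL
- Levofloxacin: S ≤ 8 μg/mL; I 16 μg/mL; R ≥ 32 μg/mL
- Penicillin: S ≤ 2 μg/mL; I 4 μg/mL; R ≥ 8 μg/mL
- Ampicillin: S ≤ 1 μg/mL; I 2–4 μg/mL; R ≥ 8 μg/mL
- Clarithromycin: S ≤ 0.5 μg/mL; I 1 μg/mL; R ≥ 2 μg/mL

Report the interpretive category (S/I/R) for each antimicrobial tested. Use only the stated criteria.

Ampicillin 0.25 μg/mL: ≤ 1 μg/mL → susceptible
Clarithromycin: 64 μg/mL is ≥ 2 μg/mL → Resistant
Penicillin (4 μg/mL) = 4 μg/mL — Intermediate
Gentamicin 4 μg/mL: ≥ 4 μg/mL → Resistant
Imipenem: 0.12 μg/mL is ≤ 0.25 μg/mL ⇒ susceptible
Amoxicillin-clavulanate (8 μg/mL) ≥ 4 μg/mL → R
Levofloxacin 16 μg/mL: = 16 μg/mL → Intermediate

S, R, I, R, S, R, I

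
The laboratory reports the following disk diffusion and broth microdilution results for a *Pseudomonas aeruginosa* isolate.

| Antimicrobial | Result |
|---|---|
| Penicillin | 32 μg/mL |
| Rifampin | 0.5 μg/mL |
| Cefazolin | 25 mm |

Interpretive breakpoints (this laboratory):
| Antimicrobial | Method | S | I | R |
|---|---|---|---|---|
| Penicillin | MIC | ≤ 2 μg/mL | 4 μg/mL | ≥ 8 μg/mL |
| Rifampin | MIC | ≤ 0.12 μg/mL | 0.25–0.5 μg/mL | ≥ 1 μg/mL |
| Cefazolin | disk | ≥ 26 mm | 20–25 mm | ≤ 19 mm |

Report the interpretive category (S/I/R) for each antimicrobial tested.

R, I, I

Penicillin 32 μg/mL: ≥ 8 μg/mL — R
Rifampin 0.5 μg/mL: in 0.25–0.5 μg/mL ⇒ intermediate
Cefazolin 25 mm: in 20–25 mm ⇒ intermediate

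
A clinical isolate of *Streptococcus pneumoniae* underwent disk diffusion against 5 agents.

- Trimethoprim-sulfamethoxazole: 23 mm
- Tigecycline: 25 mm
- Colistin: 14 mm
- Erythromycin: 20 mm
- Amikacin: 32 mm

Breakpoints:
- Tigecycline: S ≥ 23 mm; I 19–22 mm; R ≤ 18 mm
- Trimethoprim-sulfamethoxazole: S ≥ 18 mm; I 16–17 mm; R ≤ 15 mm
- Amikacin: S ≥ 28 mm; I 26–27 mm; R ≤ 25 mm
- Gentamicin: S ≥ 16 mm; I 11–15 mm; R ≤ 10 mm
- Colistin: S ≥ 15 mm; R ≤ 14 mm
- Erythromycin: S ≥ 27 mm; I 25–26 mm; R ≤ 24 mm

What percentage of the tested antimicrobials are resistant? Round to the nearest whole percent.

Trimethoprim-sulfamethoxazole 23 mm: ≥ 18 mm → Susceptible
Tigecycline 25 mm: ≥ 23 mm ⇒ susceptible
Colistin (14 mm) ≤ 14 mm ⇒ R
Erythromycin (20 mm) ≤ 24 mm — resistant
Amikacin (32 mm) ≥ 28 mm → Susceptible
Resistant: 2/5

40%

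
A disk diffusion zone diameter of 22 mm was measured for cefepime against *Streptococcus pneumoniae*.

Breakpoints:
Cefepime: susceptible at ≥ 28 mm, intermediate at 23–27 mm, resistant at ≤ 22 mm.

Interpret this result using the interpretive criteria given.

Cefepime: 22 mm is ≤ 22 mm — resistant

Resistant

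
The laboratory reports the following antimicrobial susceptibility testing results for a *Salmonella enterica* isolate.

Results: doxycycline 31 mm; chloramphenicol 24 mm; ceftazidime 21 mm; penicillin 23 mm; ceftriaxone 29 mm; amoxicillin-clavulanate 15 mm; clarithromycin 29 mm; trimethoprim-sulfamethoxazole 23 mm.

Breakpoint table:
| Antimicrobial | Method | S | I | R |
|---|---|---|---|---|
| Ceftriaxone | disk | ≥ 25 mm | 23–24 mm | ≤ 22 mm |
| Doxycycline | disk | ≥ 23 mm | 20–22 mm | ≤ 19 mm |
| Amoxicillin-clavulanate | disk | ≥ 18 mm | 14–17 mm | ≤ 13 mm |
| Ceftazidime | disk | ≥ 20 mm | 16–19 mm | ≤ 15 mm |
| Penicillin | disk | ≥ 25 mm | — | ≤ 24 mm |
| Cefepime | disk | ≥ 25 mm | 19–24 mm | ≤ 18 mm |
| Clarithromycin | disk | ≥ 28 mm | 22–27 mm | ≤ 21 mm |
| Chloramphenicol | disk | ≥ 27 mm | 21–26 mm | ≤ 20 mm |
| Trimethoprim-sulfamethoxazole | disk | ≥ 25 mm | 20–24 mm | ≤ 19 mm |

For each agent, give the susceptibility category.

Doxycycline (31 mm) ≥ 23 mm — susceptible
Chloramphenicol (24 mm) in 21–26 mm — I
Ceftazidime: 21 mm is ≥ 20 mm → S
Penicillin 23 mm: ≤ 24 mm ⇒ Resistant
Ceftriaxone: 29 mm is ≥ 25 mm — S
Amoxicillin-clavulanate: 15 mm is in 14–17 mm ⇒ I
Clarithromycin: 29 mm is ≥ 28 mm → Susceptible
Trimethoprim-sulfamethoxazole (23 mm) in 20–24 mm → I

S, I, S, R, S, I, S, I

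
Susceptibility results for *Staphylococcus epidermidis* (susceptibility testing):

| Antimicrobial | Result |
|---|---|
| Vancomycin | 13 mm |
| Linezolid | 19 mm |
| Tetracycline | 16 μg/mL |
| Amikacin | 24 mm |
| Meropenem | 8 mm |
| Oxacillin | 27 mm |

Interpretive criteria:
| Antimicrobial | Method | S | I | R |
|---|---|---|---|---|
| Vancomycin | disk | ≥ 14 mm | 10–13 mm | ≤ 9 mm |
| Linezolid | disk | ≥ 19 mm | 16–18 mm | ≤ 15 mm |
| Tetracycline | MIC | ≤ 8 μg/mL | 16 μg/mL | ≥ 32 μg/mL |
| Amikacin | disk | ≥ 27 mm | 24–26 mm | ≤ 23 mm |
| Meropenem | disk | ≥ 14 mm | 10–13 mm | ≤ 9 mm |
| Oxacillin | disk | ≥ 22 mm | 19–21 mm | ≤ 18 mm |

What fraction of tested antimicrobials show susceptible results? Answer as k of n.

2 of 6

Vancomycin 13 mm: in 10–13 mm ⇒ I
Linezolid (19 mm) ≥ 19 mm ⇒ S
Tetracycline: 16 μg/mL is = 16 μg/mL → intermediate
Amikacin: 24 mm is in 24–26 mm — Intermediate
Meropenem: 8 mm is ≤ 9 mm → resistant
Oxacillin: 27 mm is ≥ 22 mm → susceptible
Susceptible: 2/6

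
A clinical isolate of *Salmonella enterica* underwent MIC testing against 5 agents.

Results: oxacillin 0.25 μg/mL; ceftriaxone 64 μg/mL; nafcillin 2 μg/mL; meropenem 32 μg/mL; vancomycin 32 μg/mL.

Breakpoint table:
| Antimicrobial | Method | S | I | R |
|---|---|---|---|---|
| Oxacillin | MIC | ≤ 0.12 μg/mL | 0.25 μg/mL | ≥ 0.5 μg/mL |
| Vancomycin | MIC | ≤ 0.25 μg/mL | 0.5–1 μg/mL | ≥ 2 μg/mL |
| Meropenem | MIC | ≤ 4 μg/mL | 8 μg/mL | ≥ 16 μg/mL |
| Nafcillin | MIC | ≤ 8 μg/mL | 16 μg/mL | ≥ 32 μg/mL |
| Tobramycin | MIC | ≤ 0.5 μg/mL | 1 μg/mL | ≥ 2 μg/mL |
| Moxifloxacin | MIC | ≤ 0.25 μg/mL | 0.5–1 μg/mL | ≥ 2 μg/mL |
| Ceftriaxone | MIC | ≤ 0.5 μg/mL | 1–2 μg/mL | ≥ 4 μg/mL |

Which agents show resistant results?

ceftriaxone, meropenem, vancomycin

Oxacillin (0.25 μg/mL) = 0.25 μg/mL → Intermediate
Ceftriaxone (64 μg/mL) ≥ 4 μg/mL → resistant
Nafcillin: 2 μg/mL is ≤ 8 μg/mL — Susceptible
Meropenem: 32 μg/mL is ≥ 16 μg/mL — Resistant
Vancomycin (32 μg/mL) ≥ 2 μg/mL — resistant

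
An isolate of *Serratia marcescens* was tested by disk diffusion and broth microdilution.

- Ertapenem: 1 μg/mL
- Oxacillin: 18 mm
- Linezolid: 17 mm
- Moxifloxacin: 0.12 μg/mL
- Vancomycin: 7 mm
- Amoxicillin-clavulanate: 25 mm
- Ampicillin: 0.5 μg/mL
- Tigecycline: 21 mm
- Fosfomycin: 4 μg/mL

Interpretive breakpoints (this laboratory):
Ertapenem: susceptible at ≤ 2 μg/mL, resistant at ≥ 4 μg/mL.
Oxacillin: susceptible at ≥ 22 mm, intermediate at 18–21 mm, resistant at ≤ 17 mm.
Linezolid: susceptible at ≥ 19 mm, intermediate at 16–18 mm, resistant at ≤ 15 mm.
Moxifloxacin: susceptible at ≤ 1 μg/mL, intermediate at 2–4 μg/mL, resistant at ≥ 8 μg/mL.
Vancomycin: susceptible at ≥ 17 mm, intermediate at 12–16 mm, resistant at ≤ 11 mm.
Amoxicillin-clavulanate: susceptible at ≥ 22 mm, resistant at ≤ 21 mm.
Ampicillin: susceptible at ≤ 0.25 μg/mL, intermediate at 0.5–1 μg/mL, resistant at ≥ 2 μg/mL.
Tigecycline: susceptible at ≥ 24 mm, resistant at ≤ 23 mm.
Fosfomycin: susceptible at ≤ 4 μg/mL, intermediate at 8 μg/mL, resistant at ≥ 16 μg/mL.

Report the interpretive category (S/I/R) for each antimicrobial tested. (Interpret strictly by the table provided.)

S, I, I, S, R, S, I, R, S

Ertapenem (1 μg/mL) ≤ 2 μg/mL — susceptible
Oxacillin: 18 mm is in 18–21 mm ⇒ I
Linezolid (17 mm) in 16–18 mm → intermediate
Moxifloxacin: 0.12 μg/mL is ≤ 1 μg/mL ⇒ S
Vancomycin 7 mm: ≤ 11 mm → R
Amoxicillin-clavulanate: 25 mm is ≥ 22 mm — Susceptible
Ampicillin (0.5 μg/mL) in 0.5–1 μg/mL — I
Tigecycline (21 mm) ≤ 23 mm → resistant
Fosfomycin (4 μg/mL) ≤ 4 μg/mL → Susceptible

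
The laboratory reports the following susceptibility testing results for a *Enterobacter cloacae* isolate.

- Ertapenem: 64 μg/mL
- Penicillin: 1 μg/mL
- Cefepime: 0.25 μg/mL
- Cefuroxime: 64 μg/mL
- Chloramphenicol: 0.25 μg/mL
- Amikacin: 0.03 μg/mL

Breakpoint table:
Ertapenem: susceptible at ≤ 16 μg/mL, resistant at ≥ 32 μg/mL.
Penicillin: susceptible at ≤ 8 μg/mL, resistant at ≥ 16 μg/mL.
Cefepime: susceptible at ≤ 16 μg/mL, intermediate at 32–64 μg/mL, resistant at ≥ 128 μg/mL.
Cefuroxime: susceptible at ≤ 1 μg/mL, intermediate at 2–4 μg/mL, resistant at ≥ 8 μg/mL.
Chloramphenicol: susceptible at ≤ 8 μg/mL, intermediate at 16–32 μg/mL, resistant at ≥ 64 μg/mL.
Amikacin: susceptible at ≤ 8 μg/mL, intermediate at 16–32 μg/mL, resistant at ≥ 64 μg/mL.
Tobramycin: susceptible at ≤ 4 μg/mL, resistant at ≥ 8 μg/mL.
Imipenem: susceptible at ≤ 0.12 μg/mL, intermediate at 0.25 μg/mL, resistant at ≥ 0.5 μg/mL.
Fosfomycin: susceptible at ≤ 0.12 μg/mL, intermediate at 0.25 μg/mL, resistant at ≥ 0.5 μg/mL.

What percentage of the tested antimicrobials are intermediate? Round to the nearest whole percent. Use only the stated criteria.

Ertapenem (64 μg/mL) ≥ 32 μg/mL — R
Penicillin 1 μg/mL: ≤ 8 μg/mL — S
Cefepime (0.25 μg/mL) ≤ 16 μg/mL → susceptible
Cefuroxime 64 μg/mL: ≥ 8 μg/mL ⇒ Resistant
Chloramphenicol: 0.25 μg/mL is ≤ 8 μg/mL — susceptible
Amikacin 0.03 μg/mL: ≤ 8 μg/mL → susceptible
Intermediate: 0/6

0%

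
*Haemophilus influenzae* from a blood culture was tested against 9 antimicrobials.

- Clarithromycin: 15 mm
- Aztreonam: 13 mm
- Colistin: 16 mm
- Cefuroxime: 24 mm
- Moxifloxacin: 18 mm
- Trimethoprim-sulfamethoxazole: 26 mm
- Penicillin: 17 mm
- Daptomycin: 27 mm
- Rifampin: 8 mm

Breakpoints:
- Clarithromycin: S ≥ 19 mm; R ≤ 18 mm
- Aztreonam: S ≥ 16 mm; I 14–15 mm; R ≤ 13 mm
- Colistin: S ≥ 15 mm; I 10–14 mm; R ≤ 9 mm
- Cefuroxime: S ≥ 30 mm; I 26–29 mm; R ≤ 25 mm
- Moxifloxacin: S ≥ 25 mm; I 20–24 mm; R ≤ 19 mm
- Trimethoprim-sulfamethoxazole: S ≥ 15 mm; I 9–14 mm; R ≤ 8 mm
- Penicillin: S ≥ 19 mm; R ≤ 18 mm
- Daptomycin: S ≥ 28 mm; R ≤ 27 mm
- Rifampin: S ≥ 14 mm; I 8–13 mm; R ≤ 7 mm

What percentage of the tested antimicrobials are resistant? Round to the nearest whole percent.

67%

Clarithromycin (15 mm) ≤ 18 mm ⇒ Resistant
Aztreonam (13 mm) ≤ 13 mm — Resistant
Colistin: 16 mm is ≥ 15 mm — S
Cefuroxime: 24 mm is ≤ 25 mm → resistant
Moxifloxacin: 18 mm is ≤ 19 mm ⇒ Resistant
Trimethoprim-sulfamethoxazole 26 mm: ≥ 15 mm ⇒ Susceptible
Penicillin (17 mm) ≤ 18 mm → R
Daptomycin (27 mm) ≤ 27 mm → resistant
Rifampin: 8 mm is in 8–13 mm → Intermediate
Resistant: 6/9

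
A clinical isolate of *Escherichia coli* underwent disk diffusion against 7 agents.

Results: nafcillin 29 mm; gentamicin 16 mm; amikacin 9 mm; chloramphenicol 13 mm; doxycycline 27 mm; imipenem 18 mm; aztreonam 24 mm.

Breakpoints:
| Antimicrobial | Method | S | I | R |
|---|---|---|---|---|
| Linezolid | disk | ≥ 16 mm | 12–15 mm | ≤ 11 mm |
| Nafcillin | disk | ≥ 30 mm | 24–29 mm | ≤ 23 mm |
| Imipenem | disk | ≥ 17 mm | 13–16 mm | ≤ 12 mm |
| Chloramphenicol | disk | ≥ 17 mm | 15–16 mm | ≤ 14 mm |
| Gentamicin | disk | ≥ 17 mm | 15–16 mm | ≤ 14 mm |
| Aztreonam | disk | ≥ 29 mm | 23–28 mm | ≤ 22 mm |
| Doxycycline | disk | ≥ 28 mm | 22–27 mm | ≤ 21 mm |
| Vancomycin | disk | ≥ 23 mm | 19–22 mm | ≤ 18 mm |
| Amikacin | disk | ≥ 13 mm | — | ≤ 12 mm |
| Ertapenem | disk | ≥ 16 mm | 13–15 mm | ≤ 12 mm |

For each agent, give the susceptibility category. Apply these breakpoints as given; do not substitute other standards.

Nafcillin 29 mm: in 24–29 mm — I
Gentamicin (16 mm) in 15–16 mm — intermediate
Amikacin 9 mm: ≤ 12 mm — resistant
Chloramphenicol 13 mm: ≤ 14 mm — resistant
Doxycycline (27 mm) in 22–27 mm — I
Imipenem: 18 mm is ≥ 17 mm ⇒ susceptible
Aztreonam: 24 mm is in 23–28 mm ⇒ I

I, I, R, R, I, S, I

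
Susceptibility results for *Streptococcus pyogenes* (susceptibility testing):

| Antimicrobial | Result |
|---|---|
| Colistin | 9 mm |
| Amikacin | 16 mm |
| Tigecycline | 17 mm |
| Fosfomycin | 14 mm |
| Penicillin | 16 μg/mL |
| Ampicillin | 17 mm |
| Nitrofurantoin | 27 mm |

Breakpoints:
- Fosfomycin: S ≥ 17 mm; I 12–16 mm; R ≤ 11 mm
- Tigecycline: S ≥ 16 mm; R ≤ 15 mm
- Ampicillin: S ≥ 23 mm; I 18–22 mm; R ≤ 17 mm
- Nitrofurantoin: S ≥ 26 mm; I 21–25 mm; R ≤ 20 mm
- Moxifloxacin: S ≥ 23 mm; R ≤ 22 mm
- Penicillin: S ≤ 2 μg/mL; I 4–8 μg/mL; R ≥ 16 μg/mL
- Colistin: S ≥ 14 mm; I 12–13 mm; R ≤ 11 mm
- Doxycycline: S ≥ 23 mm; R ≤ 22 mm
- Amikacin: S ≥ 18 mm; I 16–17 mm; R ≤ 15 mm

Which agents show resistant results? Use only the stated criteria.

colistin, penicillin, ampicillin

Colistin 9 mm: ≤ 11 mm — R
Amikacin (16 mm) in 16–17 mm — I
Tigecycline (17 mm) ≥ 16 mm ⇒ susceptible
Fosfomycin 14 mm: in 12–16 mm → I
Penicillin (16 μg/mL) ≥ 16 μg/mL — Resistant
Ampicillin (17 mm) ≤ 17 mm — R
Nitrofurantoin: 27 mm is ≥ 26 mm → Susceptible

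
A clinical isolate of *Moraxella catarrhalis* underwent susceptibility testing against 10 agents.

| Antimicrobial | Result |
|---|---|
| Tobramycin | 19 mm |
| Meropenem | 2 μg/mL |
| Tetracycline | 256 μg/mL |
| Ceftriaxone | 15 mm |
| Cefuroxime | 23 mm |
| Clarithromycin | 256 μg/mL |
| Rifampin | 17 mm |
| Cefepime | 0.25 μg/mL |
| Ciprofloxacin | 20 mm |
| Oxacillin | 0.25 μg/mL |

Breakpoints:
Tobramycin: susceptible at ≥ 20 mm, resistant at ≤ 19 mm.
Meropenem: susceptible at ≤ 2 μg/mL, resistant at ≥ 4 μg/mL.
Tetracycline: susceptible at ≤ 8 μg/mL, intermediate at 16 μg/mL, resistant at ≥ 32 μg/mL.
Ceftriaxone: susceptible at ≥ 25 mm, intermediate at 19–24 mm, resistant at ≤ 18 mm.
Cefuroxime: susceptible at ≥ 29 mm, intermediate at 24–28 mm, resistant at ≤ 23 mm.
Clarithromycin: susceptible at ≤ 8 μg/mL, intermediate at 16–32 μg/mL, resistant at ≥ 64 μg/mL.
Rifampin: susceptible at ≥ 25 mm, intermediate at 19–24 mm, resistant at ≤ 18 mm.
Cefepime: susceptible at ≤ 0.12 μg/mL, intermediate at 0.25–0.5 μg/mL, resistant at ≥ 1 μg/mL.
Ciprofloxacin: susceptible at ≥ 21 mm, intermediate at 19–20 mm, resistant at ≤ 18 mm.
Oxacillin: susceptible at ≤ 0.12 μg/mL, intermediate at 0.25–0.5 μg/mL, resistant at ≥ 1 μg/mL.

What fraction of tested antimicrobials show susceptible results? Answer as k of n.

1 of 10

Tobramycin (19 mm) ≤ 19 mm — Resistant
Meropenem 2 μg/mL: ≤ 2 μg/mL — Susceptible
Tetracycline: 256 μg/mL is ≥ 32 μg/mL → Resistant
Ceftriaxone 15 mm: ≤ 18 mm — R
Cefuroxime (23 mm) ≤ 23 mm → Resistant
Clarithromycin (256 μg/mL) ≥ 64 μg/mL — resistant
Rifampin (17 mm) ≤ 18 mm → Resistant
Cefepime 0.25 μg/mL: in 0.25–0.5 μg/mL → Intermediate
Ciprofloxacin 20 mm: in 19–20 mm → I
Oxacillin: 0.25 μg/mL is in 0.25–0.5 μg/mL — intermediate
Susceptible: 1/10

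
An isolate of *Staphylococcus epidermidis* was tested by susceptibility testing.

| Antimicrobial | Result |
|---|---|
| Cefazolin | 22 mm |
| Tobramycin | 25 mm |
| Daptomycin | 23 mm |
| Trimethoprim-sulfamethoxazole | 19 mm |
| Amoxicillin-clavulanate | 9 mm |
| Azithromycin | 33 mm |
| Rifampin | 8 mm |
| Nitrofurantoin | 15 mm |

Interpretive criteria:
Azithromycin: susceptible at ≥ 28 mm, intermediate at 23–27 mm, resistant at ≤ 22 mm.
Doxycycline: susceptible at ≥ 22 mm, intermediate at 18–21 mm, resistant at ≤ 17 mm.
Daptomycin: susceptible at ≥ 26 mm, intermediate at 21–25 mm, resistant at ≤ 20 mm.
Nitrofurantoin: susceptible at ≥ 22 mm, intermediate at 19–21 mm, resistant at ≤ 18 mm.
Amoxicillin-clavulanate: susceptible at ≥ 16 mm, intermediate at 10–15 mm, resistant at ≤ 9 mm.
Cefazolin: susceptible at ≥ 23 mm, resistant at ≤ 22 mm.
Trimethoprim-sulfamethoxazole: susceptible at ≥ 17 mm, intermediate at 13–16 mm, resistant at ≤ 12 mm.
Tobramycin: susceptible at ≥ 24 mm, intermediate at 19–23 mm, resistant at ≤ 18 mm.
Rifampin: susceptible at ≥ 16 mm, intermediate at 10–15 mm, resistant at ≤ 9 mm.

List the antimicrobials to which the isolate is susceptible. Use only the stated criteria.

tobramycin, trimethoprim-sulfamethoxazole, azithromycin

Cefazolin (22 mm) ≤ 22 mm → Resistant
Tobramycin: 25 mm is ≥ 24 mm → S
Daptomycin 23 mm: in 21–25 mm → Intermediate
Trimethoprim-sulfamethoxazole: 19 mm is ≥ 17 mm → Susceptible
Amoxicillin-clavulanate: 9 mm is ≤ 9 mm — R
Azithromycin 33 mm: ≥ 28 mm → S
Rifampin: 8 mm is ≤ 9 mm → Resistant
Nitrofurantoin: 15 mm is ≤ 18 mm → resistant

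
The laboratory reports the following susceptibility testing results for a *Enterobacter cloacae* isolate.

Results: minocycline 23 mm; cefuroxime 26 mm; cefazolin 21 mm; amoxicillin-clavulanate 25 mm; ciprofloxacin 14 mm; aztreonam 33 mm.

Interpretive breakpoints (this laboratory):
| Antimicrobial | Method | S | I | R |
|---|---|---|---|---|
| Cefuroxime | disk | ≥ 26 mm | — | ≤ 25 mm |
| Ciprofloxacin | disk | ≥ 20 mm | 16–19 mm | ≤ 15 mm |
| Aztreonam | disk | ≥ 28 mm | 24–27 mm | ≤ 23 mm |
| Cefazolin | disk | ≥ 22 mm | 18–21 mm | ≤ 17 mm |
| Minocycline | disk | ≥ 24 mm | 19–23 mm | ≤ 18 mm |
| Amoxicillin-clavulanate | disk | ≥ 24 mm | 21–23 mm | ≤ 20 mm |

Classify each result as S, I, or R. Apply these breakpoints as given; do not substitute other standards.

Minocycline 23 mm: in 19–23 mm ⇒ intermediate
Cefuroxime: 26 mm is ≥ 26 mm → Susceptible
Cefazolin (21 mm) in 18–21 mm → Intermediate
Amoxicillin-clavulanate 25 mm: ≥ 24 mm → S
Ciprofloxacin (14 mm) ≤ 15 mm → R
Aztreonam: 33 mm is ≥ 28 mm → S

I, S, I, S, R, S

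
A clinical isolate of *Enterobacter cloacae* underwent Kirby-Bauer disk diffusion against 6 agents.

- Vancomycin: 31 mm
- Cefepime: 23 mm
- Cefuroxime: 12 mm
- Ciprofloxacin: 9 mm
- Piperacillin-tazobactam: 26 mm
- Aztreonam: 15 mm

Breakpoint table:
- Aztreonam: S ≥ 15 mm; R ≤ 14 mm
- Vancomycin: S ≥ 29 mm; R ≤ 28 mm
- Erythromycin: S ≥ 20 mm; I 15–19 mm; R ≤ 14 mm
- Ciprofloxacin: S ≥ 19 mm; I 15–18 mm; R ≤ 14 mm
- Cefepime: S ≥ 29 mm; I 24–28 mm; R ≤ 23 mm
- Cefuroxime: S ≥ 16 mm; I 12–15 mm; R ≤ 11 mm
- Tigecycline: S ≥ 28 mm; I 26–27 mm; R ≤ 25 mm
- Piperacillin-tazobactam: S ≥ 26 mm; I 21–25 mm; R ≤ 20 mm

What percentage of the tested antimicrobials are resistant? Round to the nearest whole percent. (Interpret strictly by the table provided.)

33%

Vancomycin 31 mm: ≥ 29 mm → susceptible
Cefepime: 23 mm is ≤ 23 mm — Resistant
Cefuroxime 12 mm: in 12–15 mm → Intermediate
Ciprofloxacin (9 mm) ≤ 14 mm ⇒ resistant
Piperacillin-tazobactam: 26 mm is ≥ 26 mm ⇒ S
Aztreonam: 15 mm is ≥ 15 mm ⇒ susceptible
Resistant: 2/6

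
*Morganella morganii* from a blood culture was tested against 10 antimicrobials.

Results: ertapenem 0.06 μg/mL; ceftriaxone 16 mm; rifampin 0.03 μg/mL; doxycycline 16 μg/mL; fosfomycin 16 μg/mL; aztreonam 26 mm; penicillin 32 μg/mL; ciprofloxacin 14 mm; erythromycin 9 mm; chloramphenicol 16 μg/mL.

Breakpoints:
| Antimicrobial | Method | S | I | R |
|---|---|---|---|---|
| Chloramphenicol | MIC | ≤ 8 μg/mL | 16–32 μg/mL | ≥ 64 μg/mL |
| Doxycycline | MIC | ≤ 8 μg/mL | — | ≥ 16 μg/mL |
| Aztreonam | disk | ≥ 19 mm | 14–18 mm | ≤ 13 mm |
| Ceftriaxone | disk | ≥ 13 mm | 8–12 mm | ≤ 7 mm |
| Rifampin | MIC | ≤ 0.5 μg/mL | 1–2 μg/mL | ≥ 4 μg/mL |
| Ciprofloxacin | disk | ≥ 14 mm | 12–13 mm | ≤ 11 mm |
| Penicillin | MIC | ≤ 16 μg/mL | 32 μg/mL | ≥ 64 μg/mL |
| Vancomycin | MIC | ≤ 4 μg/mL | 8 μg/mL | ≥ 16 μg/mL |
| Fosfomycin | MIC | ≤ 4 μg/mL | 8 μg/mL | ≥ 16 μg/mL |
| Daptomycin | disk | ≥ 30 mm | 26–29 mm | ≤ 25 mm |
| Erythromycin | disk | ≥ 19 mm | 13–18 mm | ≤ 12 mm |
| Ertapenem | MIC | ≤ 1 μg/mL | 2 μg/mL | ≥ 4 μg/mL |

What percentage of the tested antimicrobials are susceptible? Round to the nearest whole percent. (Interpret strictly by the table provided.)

50%

Ertapenem: 0.06 μg/mL is ≤ 1 μg/mL — susceptible
Ceftriaxone (16 mm) ≥ 13 mm — S
Rifampin (0.03 μg/mL) ≤ 0.5 μg/mL — S
Doxycycline: 16 μg/mL is ≥ 16 μg/mL ⇒ resistant
Fosfomycin: 16 μg/mL is ≥ 16 μg/mL → resistant
Aztreonam (26 mm) ≥ 19 mm ⇒ susceptible
Penicillin 32 μg/mL: = 32 μg/mL — intermediate
Ciprofloxacin: 14 mm is ≥ 14 mm — susceptible
Erythromycin: 9 mm is ≤ 12 mm — R
Chloramphenicol: 16 μg/mL is in 16–32 μg/mL — I
Susceptible: 5/10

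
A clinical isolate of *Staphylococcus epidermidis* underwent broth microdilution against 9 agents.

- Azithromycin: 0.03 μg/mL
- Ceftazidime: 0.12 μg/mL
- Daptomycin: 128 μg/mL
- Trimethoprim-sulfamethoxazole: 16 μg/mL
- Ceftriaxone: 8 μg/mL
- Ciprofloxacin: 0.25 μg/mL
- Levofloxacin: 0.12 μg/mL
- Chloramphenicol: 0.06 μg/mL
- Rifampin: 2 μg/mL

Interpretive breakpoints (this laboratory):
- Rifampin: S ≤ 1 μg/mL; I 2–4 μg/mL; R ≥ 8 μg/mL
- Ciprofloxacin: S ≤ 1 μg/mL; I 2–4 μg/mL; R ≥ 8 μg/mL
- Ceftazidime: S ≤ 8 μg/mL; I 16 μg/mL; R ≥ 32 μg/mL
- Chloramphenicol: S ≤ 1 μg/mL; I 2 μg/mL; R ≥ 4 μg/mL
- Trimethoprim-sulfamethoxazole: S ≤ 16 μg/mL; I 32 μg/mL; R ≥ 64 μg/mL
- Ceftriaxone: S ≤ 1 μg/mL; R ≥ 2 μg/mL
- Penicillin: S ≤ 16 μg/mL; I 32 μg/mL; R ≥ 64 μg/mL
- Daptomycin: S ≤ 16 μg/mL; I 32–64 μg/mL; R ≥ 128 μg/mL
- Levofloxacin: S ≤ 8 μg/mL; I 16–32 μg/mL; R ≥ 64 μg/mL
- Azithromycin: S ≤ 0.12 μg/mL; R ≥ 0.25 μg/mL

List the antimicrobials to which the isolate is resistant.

Azithromycin 0.03 μg/mL: ≤ 0.12 μg/mL — susceptible
Ceftazidime (0.12 μg/mL) ≤ 8 μg/mL — Susceptible
Daptomycin: 128 μg/mL is ≥ 128 μg/mL ⇒ R
Trimethoprim-sulfamethoxazole 16 μg/mL: ≤ 16 μg/mL → Susceptible
Ceftriaxone 8 μg/mL: ≥ 2 μg/mL ⇒ Resistant
Ciprofloxacin: 0.25 μg/mL is ≤ 1 μg/mL → S
Levofloxacin: 0.12 μg/mL is ≤ 8 μg/mL → S
Chloramphenicol (0.06 μg/mL) ≤ 1 μg/mL — S
Rifampin (2 μg/mL) in 2–4 μg/mL ⇒ Intermediate

daptomycin, ceftriaxone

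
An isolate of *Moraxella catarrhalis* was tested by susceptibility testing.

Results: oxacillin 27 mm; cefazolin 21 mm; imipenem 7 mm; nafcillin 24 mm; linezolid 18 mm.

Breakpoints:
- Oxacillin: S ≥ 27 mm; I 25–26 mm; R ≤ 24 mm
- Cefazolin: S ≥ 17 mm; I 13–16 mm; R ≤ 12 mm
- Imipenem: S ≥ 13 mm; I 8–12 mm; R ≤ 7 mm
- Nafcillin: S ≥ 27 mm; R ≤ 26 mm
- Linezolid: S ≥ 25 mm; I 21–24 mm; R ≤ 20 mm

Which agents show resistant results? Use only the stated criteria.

imipenem, nafcillin, linezolid

Oxacillin 27 mm: ≥ 27 mm — S
Cefazolin 21 mm: ≥ 17 mm — susceptible
Imipenem: 7 mm is ≤ 7 mm ⇒ R
Nafcillin: 24 mm is ≤ 26 mm → Resistant
Linezolid: 18 mm is ≤ 20 mm — Resistant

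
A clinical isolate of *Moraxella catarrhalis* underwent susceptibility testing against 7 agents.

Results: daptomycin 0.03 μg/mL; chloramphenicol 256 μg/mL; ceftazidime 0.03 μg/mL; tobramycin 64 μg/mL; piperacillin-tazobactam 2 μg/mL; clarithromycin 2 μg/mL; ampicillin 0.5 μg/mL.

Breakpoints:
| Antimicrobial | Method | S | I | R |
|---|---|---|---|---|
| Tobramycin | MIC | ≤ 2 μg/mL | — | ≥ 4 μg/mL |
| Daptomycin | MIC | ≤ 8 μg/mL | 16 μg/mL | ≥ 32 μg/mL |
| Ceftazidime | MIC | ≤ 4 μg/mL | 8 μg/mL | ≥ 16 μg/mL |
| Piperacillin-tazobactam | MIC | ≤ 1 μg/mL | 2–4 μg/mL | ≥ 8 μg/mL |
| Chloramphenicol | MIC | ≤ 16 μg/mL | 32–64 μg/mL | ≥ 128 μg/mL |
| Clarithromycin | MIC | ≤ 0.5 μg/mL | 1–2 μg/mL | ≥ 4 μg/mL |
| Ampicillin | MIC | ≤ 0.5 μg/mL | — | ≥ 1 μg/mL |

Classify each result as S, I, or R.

Daptomycin: 0.03 μg/mL is ≤ 8 μg/mL — Susceptible
Chloramphenicol 256 μg/mL: ≥ 128 μg/mL — Resistant
Ceftazidime: 0.03 μg/mL is ≤ 4 μg/mL ⇒ S
Tobramycin: 64 μg/mL is ≥ 4 μg/mL ⇒ Resistant
Piperacillin-tazobactam (2 μg/mL) in 2–4 μg/mL → Intermediate
Clarithromycin 2 μg/mL: in 1–2 μg/mL ⇒ I
Ampicillin 0.5 μg/mL: ≤ 0.5 μg/mL — susceptible

S, R, S, R, I, I, S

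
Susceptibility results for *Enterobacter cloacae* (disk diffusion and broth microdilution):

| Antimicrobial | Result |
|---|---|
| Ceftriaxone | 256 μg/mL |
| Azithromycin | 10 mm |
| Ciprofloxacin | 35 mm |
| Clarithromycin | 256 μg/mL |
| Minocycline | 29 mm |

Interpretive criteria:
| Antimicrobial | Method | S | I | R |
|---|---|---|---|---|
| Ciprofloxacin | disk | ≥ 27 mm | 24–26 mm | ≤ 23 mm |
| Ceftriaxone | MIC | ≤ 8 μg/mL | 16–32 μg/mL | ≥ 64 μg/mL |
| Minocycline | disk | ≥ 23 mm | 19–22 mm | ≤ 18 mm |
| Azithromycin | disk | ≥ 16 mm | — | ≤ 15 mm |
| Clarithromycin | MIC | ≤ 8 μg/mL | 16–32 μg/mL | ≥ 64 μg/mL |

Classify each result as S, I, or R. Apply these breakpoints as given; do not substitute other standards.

R, R, S, R, S

Ceftriaxone 256 μg/mL: ≥ 64 μg/mL ⇒ Resistant
Azithromycin (10 mm) ≤ 15 mm ⇒ resistant
Ciprofloxacin (35 mm) ≥ 27 mm ⇒ S
Clarithromycin (256 μg/mL) ≥ 64 μg/mL ⇒ R
Minocycline: 29 mm is ≥ 23 mm — Susceptible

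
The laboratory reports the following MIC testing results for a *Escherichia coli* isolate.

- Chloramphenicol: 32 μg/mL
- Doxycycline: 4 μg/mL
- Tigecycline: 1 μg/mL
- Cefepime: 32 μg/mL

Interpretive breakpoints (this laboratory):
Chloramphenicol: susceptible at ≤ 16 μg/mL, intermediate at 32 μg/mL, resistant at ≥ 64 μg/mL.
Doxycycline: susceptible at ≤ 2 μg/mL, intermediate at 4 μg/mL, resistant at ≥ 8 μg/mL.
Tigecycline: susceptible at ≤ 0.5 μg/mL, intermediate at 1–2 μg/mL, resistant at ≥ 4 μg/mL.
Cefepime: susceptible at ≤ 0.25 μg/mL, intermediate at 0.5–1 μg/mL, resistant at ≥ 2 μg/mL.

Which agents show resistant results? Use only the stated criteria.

Chloramphenicol 32 μg/mL: = 32 μg/mL ⇒ Intermediate
Doxycycline: 4 μg/mL is = 4 μg/mL ⇒ Intermediate
Tigecycline (1 μg/mL) in 1–2 μg/mL → Intermediate
Cefepime (32 μg/mL) ≥ 2 μg/mL — R

cefepime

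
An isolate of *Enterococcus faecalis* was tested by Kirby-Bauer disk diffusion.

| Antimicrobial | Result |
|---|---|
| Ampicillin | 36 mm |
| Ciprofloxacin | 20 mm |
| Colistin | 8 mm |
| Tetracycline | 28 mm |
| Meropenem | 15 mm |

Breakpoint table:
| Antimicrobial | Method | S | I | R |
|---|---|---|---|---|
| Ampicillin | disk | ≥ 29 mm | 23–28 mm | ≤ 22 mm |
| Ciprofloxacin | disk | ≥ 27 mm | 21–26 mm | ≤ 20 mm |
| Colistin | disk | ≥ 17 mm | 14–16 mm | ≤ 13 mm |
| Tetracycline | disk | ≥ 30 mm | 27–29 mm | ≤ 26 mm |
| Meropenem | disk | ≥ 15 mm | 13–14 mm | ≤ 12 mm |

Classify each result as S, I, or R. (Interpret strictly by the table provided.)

Ampicillin (36 mm) ≥ 29 mm ⇒ Susceptible
Ciprofloxacin 20 mm: ≤ 20 mm — resistant
Colistin 8 mm: ≤ 13 mm — R
Tetracycline 28 mm: in 27–29 mm — I
Meropenem (15 mm) ≥ 15 mm ⇒ S

S, R, R, I, S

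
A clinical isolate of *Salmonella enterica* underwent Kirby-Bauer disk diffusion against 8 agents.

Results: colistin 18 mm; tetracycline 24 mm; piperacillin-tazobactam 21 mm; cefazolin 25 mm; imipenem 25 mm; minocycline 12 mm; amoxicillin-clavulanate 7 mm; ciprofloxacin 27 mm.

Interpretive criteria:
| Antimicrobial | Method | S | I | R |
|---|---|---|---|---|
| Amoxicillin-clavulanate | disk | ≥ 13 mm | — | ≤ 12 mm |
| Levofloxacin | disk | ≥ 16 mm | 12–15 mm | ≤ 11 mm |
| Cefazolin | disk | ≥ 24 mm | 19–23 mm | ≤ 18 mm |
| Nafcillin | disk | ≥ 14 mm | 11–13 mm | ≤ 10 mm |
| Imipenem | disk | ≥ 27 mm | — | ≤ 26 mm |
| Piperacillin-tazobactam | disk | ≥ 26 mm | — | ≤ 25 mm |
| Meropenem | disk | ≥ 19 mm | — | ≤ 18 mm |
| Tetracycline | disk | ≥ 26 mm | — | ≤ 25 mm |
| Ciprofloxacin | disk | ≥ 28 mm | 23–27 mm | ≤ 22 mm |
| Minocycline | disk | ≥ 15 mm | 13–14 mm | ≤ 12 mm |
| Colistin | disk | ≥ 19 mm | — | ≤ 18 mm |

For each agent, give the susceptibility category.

Colistin: 18 mm is ≤ 18 mm ⇒ R
Tetracycline 24 mm: ≤ 25 mm ⇒ Resistant
Piperacillin-tazobactam (21 mm) ≤ 25 mm ⇒ resistant
Cefazolin 25 mm: ≥ 24 mm — S
Imipenem (25 mm) ≤ 26 mm — resistant
Minocycline: 12 mm is ≤ 12 mm → Resistant
Amoxicillin-clavulanate (7 mm) ≤ 12 mm → R
Ciprofloxacin 27 mm: in 23–27 mm → I

R, R, R, S, R, R, R, I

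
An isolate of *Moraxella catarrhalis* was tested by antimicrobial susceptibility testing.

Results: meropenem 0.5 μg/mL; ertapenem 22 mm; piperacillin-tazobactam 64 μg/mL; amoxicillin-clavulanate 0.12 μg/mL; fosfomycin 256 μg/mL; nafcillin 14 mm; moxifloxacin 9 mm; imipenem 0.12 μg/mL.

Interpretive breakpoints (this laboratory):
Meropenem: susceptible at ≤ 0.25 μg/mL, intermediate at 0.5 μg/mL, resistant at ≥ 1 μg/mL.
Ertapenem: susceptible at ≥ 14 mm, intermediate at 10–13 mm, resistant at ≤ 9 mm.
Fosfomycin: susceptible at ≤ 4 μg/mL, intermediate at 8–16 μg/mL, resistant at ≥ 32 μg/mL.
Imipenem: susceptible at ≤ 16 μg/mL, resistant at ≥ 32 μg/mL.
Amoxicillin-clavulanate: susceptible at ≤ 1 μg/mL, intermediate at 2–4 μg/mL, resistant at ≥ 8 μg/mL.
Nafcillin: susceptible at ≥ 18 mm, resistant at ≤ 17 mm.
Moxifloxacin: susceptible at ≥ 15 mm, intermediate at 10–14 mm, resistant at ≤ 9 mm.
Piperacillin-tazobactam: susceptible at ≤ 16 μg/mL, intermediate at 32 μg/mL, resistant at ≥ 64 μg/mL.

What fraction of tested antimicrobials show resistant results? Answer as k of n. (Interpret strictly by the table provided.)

Meropenem: 0.5 μg/mL is = 0.5 μg/mL ⇒ intermediate
Ertapenem (22 mm) ≥ 14 mm — susceptible
Piperacillin-tazobactam (64 μg/mL) ≥ 64 μg/mL — Resistant
Amoxicillin-clavulanate: 0.12 μg/mL is ≤ 1 μg/mL ⇒ Susceptible
Fosfomycin (256 μg/mL) ≥ 32 μg/mL — R
Nafcillin: 14 mm is ≤ 17 mm → resistant
Moxifloxacin (9 mm) ≤ 9 mm → R
Imipenem: 0.12 μg/mL is ≤ 16 μg/mL ⇒ Susceptible
Resistant: 4/8

4 of 8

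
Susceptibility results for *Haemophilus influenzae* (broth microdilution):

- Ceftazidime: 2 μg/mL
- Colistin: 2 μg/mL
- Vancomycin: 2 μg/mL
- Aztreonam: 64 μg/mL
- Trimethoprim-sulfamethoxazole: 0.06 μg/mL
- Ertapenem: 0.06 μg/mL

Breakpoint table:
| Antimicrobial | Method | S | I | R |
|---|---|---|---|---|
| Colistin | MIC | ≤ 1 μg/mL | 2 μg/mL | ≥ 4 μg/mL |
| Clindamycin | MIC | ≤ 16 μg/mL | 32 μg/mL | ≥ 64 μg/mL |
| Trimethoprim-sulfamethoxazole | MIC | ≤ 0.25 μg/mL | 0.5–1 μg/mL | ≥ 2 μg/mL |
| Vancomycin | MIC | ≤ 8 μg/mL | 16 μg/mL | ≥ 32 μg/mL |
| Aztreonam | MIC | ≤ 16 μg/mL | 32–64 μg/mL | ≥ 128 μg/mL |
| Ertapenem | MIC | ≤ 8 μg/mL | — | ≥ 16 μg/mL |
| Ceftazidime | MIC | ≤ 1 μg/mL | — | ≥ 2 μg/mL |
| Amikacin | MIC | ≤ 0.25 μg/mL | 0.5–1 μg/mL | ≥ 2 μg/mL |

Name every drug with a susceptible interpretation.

vancomycin, trimethoprim-sulfamethoxazole, ertapenem

Ceftazidime: 2 μg/mL is ≥ 2 μg/mL ⇒ resistant
Colistin 2 μg/mL: = 2 μg/mL → I
Vancomycin 2 μg/mL: ≤ 8 μg/mL — susceptible
Aztreonam 64 μg/mL: in 32–64 μg/mL — Intermediate
Trimethoprim-sulfamethoxazole (0.06 μg/mL) ≤ 0.25 μg/mL — susceptible
Ertapenem (0.06 μg/mL) ≤ 8 μg/mL — S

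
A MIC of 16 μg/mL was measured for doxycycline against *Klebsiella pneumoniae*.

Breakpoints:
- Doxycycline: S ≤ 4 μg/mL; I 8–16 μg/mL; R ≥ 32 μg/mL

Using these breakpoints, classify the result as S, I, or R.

Intermediate

Doxycycline 16 μg/mL: in 8–16 μg/mL ⇒ Intermediate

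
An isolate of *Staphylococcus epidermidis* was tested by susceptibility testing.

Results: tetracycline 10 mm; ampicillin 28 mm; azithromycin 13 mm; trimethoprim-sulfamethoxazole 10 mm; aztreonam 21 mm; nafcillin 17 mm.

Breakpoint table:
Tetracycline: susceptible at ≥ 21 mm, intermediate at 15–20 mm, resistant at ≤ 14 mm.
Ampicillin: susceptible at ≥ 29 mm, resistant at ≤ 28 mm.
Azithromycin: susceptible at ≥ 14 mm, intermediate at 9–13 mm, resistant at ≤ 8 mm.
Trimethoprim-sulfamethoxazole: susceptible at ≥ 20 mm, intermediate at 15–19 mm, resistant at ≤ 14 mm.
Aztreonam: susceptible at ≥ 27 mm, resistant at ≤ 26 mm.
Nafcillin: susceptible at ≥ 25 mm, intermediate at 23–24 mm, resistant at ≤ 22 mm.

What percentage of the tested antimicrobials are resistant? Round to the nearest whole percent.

Tetracycline 10 mm: ≤ 14 mm ⇒ R
Ampicillin 28 mm: ≤ 28 mm — R
Azithromycin: 13 mm is in 9–13 mm — intermediate
Trimethoprim-sulfamethoxazole 10 mm: ≤ 14 mm — R
Aztreonam: 21 mm is ≤ 26 mm — Resistant
Nafcillin: 17 mm is ≤ 22 mm → R
Resistant: 5/6

83%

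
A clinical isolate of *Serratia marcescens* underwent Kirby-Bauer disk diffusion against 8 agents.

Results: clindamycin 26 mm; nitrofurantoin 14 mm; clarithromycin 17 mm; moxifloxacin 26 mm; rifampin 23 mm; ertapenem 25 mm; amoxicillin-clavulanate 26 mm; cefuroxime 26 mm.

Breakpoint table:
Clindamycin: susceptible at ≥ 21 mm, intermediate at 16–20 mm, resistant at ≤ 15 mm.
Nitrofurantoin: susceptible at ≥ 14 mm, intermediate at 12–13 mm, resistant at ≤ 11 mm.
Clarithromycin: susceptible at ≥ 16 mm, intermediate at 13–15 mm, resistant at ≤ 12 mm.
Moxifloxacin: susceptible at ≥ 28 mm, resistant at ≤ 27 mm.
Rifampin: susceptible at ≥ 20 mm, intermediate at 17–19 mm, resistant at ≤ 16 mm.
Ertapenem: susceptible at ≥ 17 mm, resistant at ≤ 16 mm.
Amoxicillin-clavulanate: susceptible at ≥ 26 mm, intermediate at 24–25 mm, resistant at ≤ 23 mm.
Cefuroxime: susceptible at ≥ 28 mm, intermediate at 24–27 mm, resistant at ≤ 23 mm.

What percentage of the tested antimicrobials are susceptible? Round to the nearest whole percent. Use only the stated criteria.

Clindamycin: 26 mm is ≥ 21 mm — Susceptible
Nitrofurantoin (14 mm) ≥ 14 mm — S
Clarithromycin (17 mm) ≥ 16 mm → S
Moxifloxacin: 26 mm is ≤ 27 mm ⇒ resistant
Rifampin: 23 mm is ≥ 20 mm → S
Ertapenem 25 mm: ≥ 17 mm — susceptible
Amoxicillin-clavulanate (26 mm) ≥ 26 mm ⇒ Susceptible
Cefuroxime: 26 mm is in 24–27 mm ⇒ intermediate
Susceptible: 6/8

75%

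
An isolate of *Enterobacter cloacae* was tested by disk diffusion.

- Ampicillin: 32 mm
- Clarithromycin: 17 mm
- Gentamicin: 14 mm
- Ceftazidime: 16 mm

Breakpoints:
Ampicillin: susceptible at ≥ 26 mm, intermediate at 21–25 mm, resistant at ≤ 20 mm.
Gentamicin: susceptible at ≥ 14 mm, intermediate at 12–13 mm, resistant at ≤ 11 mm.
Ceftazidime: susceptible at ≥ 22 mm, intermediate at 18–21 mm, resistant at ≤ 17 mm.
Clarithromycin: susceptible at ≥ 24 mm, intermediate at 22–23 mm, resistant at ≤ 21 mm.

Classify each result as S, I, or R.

S, R, S, R

Ampicillin: 32 mm is ≥ 26 mm ⇒ S
Clarithromycin (17 mm) ≤ 21 mm — R
Gentamicin 14 mm: ≥ 14 mm → Susceptible
Ceftazidime 16 mm: ≤ 17 mm ⇒ resistant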